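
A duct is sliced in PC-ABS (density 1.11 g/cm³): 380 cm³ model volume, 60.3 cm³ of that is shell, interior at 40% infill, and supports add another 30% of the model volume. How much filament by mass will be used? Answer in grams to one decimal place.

Volume inside the shell: 380 − 60.3 → 319.7 cm³.
Deposited infill = 0.40 × 319.7, so 127.88 cm³.
Support = 0.30 × 380, so 114 cm³.
Total extruded = 60.3 + 127.88 + 114 = 302.18 cm³.
Mass = 302.18 × 1.11 = 335.4198 g.

335.4 g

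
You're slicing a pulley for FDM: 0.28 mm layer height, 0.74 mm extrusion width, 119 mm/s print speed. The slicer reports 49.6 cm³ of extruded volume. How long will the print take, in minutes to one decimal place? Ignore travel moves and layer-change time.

33.5 minutes

Bead cross-section = 0.28 × 0.74, so 0.2072 mm².
Total extruded path = 49600/0.2072 = 239382.2 mm.
Extrusion time = 239382.2 / 119 = 2011.6 s.
Converting: 2011.6 s = 33.5 minutes.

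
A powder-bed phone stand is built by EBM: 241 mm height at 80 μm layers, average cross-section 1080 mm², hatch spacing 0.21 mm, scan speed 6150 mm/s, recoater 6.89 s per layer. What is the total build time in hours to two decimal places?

Layers = ⌈241/0.08⌉ = 3013.
Hatch length per layer = 1080 / 0.21 = 5142.9 mm.
Per-layer scan time: 5142.9 / 6150 → 0.8362 s.
Layer cycle: 0.8362 + 6.89 → 7.7262 s.
Build time = 3013 × 7.7262 = 23279.0406 s = 6.47 hours.

6.47 hours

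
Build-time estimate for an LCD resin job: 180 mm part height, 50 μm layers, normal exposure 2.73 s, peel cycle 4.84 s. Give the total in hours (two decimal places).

Number of layers: 180 / 0.05 → 3600 (rounded up).
Each layer takes = 2.73 + 4.84 = 7.57 s.
Build time: 3600 × 7.57 s = 27252 s, i.e. 7.57 hours.

7.57 hours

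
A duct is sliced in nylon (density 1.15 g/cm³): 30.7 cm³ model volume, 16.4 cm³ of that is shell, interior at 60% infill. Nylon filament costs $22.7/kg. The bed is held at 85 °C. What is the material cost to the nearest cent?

Volume inside the shell = 30.7 − 16.4, so 14.3 cm³.
Infill deposited: 0.60 × 14.3 → 8.58 cm³.
Total extruded: 16.4 + 8.58 → 24.98 cm³.
Mass = 24.98 × 1.15, so 28.727 g.
Cost = 28.727 g / 1000 × $22.7/kg = $0.65.

$0.65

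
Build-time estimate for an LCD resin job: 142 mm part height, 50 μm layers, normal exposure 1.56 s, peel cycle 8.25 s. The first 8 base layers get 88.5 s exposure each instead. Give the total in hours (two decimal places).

Layer count = ceil(142 / 0.05) = 2840.
Bottom layers = 8 × (88.5 + 8.25), so 774 s.
Regular layers = 2832 × (1.56 + 8.25), so 27781.92 s.
Sum: 774 + 27781.92 = 28555.92 s → 7.93 hours.

7.93 hours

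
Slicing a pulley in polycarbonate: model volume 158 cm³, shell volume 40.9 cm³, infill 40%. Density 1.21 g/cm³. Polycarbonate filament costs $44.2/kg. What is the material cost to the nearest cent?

Infill region = 158 − 40.9, so 117.1 cm³.
Infill volume = 0.40 × 117.1 = 46.84 cm³.
Total printed volume: 40.9 + 46.84 → 87.74 cm³.
Mass = 87.74 × 1.21, so 106.1654 g.
At $44.2/kg: 106.1654/1000 × 44.2 = $4.69.

$4.69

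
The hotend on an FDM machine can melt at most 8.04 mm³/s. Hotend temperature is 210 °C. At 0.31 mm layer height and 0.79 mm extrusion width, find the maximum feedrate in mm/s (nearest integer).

A = 0.31 × 0.79 = 0.2449 mm².
v_max = Q/A = 8.04/0.2449 = 32.83 mm/s → 33 mm/s.

33 mm/s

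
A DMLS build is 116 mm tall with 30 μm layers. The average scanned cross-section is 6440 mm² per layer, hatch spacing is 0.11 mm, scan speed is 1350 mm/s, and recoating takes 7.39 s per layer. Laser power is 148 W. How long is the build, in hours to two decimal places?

54.52 hours

Number of layers: 116 / 0.03 → 3867 (rounded up).
Hatch length per layer: 6440 / 0.11 → 58545.5 mm.
Laser time per layer: 58545.5 / 1350 → 43.367 s.
Time per layer = 43.367 + 7.39 = 50.757 s.
3867 layers × 50.757 s/layer = 196277.319 s, i.e. 54.52 hours.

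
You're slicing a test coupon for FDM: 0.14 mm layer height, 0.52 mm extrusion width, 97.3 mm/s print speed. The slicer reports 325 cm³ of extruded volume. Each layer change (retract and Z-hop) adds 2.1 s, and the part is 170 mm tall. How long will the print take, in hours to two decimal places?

13.45 hours

Extrusion cross-section = 0.14 × 0.52, so 0.0728 mm².
Path length: 325000 mm³ / 0.0728 mm² → 4464285.7 mm.
Extrusion time: 4464285.7 / 97.3 → 45881.7 s.
Number of layers: 170 / 0.14 → 1215 (rounded up).
Z-hop total: 1215 × 2.1 → 2551.5 s.
Total = 45881.7 + 2551.5 = 48433.2 s = 13.45 hours.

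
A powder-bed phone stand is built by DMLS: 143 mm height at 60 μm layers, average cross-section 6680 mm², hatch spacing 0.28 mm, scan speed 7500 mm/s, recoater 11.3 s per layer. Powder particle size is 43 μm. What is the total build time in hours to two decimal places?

9.59 hours

Number of layers: 143 / 0.06 → 2384 (rounded up).
Scan path per layer = 6680 / 0.28 = 23857.1 mm.
Per-layer scan time = 23857.1 / 7500, so 3.1809 s.
Per-layer time: 3.1809 + 11.3 → 14.4809 s.
Build time = 2384 × 14.4809 = 34522.4656 s = 9.59 hours.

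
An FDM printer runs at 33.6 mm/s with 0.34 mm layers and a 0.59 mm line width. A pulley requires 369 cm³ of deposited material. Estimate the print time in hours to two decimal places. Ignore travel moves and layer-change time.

Bead cross-section = 0.34 × 0.59 = 0.2006 mm².
Path length: 369000 mm³ / 0.2006 mm² → 1839481.6 mm.
Print-move time: 1839481.6 / 33.6 → 54746.5 s.
54746.5 s = 15.21 hours.

15.21 hours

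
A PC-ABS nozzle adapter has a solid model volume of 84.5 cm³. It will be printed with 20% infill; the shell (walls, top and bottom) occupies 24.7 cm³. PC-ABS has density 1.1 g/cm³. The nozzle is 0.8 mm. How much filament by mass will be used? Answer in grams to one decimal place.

Volume inside the shell = 84.5 − 24.7 = 59.8 cm³.
Infill volume: 0.20 × 59.8 → 11.96 cm³.
Total printed volume = 24.7 + 11.96 = 36.66 cm³.
Mass = 36.66 × 1.1 = 40.326 g.

40.3 g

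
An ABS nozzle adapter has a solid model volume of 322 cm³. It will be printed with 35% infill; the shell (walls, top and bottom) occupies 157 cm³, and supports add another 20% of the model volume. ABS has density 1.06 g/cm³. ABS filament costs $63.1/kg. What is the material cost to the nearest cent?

$18.67

Infill region = 322 − 157, so 165 cm³.
Deposited infill = 0.35 × 165, so 57.75 cm³.
Support = 0.20 × 322 = 64.4 cm³.
Total extruded = 157 + 57.75 + 64.4, so 279.15 cm³.
Mass: 279.15 × 1.06 → 295.899 g.
At $63.1/kg: 295.899/1000 × 63.1 = $18.67.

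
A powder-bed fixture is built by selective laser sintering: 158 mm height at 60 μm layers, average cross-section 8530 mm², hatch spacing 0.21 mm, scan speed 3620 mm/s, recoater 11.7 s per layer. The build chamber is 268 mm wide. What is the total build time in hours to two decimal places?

Number of layers: 158 / 0.06 → 2634 (rounded up).
Scan path per layer = 8530 / 0.21, so 40619 mm.
Scan time per layer = 40619 / 3620, so 11.2207 s.
Time per layer = 11.2207 + 11.7 = 22.9207 s.
Build time = 2634 × 22.9207 = 60373.1238 s = 16.77 hours.

16.77 hours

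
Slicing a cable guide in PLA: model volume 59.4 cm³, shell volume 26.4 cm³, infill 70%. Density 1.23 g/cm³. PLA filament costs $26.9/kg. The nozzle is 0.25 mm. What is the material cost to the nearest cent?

Infill region = 59.4 − 26.4, so 33 cm³.
Deposited infill: 0.70 × 33 → 23.1 cm³.
Deposited volume = 26.4 + 23.1 = 49.5 cm³.
Mass: 49.5 × 1.23 → 60.885 g.
Cost = 60.885 g / 1000 × $26.9/kg = $1.64.

$1.64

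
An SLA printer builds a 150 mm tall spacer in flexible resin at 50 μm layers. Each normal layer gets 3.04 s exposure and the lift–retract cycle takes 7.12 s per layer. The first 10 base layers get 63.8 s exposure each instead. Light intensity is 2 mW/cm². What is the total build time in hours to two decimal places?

Number of layers: 150 / 0.05 → 3000 (rounded up).
Burn-in layers = 10 × (63.8 + 7.12), so 709.2 s.
Regular layers: 2990 × (3.04 + 7.12) → 30378.4 s.
Total = 709.2 + 30378.4 = 31087.6 s = 8.64 hours.

8.64 hours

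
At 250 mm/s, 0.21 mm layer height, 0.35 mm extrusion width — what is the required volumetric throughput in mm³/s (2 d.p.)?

Extrusion cross-section: 0.21 × 0.35 → 0.0735 mm².
Q = v·A = 250 × 0.0735 = 18.38 mm³/s.

18.38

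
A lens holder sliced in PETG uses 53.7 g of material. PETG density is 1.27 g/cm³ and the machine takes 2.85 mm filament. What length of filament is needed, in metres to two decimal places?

6.63 m

Extruded volume: 53.7/1.27 = 42.2835 cm³ (42283.5 mm³).
Cross-section of 2.85 mm filament: π·(2.85/2)² = 6.3794 mm².
L = V/A = 42283.5/6.3794 = 6628.13 mm → 6.63 m.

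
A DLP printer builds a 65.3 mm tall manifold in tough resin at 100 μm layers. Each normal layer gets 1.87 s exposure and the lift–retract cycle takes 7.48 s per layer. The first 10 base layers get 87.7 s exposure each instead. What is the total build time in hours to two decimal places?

Layer count = ceil(65.3 / 0.1) = 653.
Bottom layers: 10 × (87.7 + 7.48) → 951.8 s.
Regular layers: 643 × (1.87 + 7.48) → 6012.05 s.
Sum: 951.8 + 6012.05 = 6963.85 s → 1.93 hours.

1.93 hours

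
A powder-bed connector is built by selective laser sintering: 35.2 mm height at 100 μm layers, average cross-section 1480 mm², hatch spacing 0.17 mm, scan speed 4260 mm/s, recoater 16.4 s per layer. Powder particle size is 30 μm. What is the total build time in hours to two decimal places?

1.80 hours

Layers = ⌈35.2/0.1⌉ = 352.
Scan path per layer = 1480 / 0.17, so 8705.9 mm.
Per-layer scan time = 8705.9 / 4260 = 2.0436 s.
Layer cycle = 2.0436 + 16.4 = 18.4436 s.
Build time = 352 × 18.4436 = 6492.1472 s = 1.80 hours.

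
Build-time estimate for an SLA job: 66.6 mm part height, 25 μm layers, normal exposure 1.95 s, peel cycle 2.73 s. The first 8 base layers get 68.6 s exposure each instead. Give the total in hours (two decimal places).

3.61 hours

Number of layers: 66.6 / 0.025 → 2664 (rounded up).
Burn-in layers: 8 × (68.6 + 2.73) → 570.64 s.
Remaining layers = 2656 × (1.95 + 2.73) = 12430.08 s.
Sum: 570.64 + 12430.08 = 13000.72 s → 3.61 hours.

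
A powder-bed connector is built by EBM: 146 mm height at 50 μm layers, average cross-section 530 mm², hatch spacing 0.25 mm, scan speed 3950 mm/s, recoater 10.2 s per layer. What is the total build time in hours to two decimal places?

Layer count = ceil(146 / 0.05) = 2920.
Per-layer scan distance = 530 / 0.25, so 2120 mm.
Beam time per layer: 2120 / 3950 → 0.5367 s.
Time per layer = 0.5367 + 10.2, so 10.7367 s.
2920 layers × 10.7367 s/layer = 31351.164 s, i.e. 8.71 hours.

8.71 hours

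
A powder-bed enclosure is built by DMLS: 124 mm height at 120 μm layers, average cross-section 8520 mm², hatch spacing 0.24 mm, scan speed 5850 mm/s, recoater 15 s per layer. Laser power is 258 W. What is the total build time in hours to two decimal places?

Number of layers: 124 / 0.12 → 1034 (rounded up).
Per-layer scan distance = 8520 / 0.24 = 35500 mm.
Scan time per layer = 35500 / 5850, so 6.0684 s.
Per-layer time = 6.0684 + 15 = 21.0684 s.
1034 layers × 21.0684 s/layer = 21784.7256 s, i.e. 6.05 hours.

6.05 hours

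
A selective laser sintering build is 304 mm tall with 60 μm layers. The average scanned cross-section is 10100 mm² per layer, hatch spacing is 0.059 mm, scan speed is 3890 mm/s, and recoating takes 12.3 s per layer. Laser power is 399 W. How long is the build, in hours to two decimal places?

Layer count = ceil(304 / 0.06) = 5067.
Per-layer scan distance = 10100 / 0.059, so 171186.4 mm.
Per-layer scan time: 171186.4 / 3890 → 44.0068 s.
Time per layer = 44.0068 + 12.3, so 56.3068 s.
Total: 5067 × 56.3068 s = 285306.5556 s → 79.25 hours.

79.25 hours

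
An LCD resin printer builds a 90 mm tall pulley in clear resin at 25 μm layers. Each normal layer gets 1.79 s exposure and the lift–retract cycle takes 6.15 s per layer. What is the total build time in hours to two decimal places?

7.94 hours

Layer count = ceil(90 / 0.025) = 3600.
Per-layer time: 1.79 + 6.15 → 7.94 s.
Total = 3600 × 7.94 = 28584 s = 7.94 hours.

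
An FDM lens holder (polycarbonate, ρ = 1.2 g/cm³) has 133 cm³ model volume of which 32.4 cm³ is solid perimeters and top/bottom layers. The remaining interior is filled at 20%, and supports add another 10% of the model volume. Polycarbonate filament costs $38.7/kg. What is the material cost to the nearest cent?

$3.06

Interior volume = 133 − 32.4, so 100.6 cm³.
Infill deposited = 0.20 × 100.6, so 20.12 cm³.
Support = 0.10 × 133 = 13.3 cm³.
Deposited volume = 32.4 + 20.12 + 13.3, so 65.82 cm³.
Mass = 65.82 × 1.2 = 78.984 g.
Cost = 78.984 g / 1000 × $38.7/kg = $3.06.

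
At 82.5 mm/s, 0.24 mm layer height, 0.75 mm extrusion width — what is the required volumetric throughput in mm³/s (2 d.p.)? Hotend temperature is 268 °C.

Extrusion cross-section: 0.24 × 0.75 → 0.18 mm².
Volumetric flow = 82.5 × 0.18 = 14.85 mm³/s.

14.85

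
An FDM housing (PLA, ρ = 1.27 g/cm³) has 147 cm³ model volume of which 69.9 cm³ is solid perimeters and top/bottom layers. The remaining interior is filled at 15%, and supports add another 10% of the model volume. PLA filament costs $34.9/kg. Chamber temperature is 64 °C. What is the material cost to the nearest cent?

Volume inside the shell = 147 − 69.9 = 77.1 cm³.
Infill volume = 0.15 × 77.1, so 11.565 cm³.
Support: 0.10 × 147 → 14.7 cm³.
Deposited volume = 69.9 + 11.565 + 14.7, so 96.165 cm³.
Mass = 96.165 × 1.27, so 122.12955 g.
At $34.9/kg: 122.12955/1000 × 34.9 = $4.26.

$4.26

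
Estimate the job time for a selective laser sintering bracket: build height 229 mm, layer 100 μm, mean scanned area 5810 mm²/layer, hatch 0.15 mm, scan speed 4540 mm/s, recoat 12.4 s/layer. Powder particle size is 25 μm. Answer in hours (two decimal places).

13.31 hours

Layer count = ceil(229 / 0.1) = 2290.
Per-layer scan distance = 5810 / 0.15 = 38733.3 mm.
Laser time per layer = 38733.3 / 4540, so 8.5316 s.
Layer cycle = 8.5316 + 12.4 = 20.9316 s.
2290 layers × 20.9316 s/layer = 47933.364 s, i.e. 13.31 hours.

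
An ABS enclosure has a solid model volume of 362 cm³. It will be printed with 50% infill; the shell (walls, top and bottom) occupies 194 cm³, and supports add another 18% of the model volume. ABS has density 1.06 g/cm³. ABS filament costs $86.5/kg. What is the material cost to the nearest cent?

$31.46

Volume inside the shell = 362 − 194 = 168 cm³.
Deposited infill = 0.50 × 168, so 84 cm³.
Support: 0.18 × 362 → 65.16 cm³.
Total extruded = 194 + 84 + 65.16 = 343.16 cm³.
Mass = 343.16 × 1.06, so 363.7496 g.
At $86.5/kg: 363.7496/1000 × 86.5 = $31.46.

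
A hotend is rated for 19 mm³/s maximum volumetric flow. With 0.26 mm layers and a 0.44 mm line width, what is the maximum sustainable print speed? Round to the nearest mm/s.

Bead cross-section = 0.26 × 0.44, so 0.1144 mm².
v_max = Q/A = 19/0.1144 = 166.08 mm/s → 166 mm/s.

166 mm/s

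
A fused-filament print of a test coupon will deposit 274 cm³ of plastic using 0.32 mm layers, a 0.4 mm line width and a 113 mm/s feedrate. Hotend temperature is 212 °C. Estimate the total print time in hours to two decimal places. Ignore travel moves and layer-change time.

5.26 hours

Bead cross-section = 0.32 × 0.4, so 0.128 mm².
Toolpath length = 274 cm³ / 0.128 mm² = 274000 / 0.128 = 2140625 mm.
Print-move time = 2140625 / 113 = 18943.6 s.
In the requested units: 18943.6 s = 5.26 hours.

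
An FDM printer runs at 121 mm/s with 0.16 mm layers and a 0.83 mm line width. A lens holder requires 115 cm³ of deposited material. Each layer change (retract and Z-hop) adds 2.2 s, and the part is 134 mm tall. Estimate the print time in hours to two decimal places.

Extrusion cross-section = 0.16 × 0.83 = 0.1328 mm².
Toolpath length = 115 cm³ / 0.1328 mm² = 115000 / 0.1328 = 865963.9 mm.
Time extruding = 865963.9 / 121, so 7156.7 s.
Layers = ⌈134/0.16⌉ = 838.
Non-print overhead = 838 × 2.2, so 1843.6 s.
Total = 7156.7 + 1843.6 = 9000.3 s = 2.50 hours.

2.50 hours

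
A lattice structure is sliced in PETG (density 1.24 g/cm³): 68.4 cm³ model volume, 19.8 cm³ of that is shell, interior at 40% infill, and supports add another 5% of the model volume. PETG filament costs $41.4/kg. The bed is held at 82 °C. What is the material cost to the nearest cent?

Infill region: 68.4 − 19.8 → 48.6 cm³.
Infill deposited: 0.40 × 48.6 → 19.44 cm³.
Support: 0.05 × 68.4 → 3.42 cm³.
Total printed volume: 19.8 + 19.44 + 3.42 → 42.66 cm³.
Mass = 42.66 × 1.24 = 52.8984 g.
At $41.4/kg: 52.8984/1000 × 41.4 = $2.19.

$2.19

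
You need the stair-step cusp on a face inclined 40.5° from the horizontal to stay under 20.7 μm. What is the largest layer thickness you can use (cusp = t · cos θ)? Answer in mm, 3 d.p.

Layer height = cusp / cos(40.5°) = 0.0207 / 0.7604 = 0.027 mm.

0.027 mm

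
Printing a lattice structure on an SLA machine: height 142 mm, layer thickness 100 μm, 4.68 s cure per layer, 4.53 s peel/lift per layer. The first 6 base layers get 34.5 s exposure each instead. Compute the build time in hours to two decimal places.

3.68 hours

Layer count = ceil(142 / 0.1) = 1420.
Base layers: 6 × (34.5 + 4.53) → 234.18 s.
Regular layers = 1414 × (4.68 + 4.53) = 13022.94 s.
Total = 234.18 + 13022.94 = 13257.12 s = 3.68 hours.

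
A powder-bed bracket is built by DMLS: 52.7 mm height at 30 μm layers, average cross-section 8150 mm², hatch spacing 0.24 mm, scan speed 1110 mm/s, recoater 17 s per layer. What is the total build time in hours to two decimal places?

23.23 hours

Layer count = ceil(52.7 / 0.03) = 1757.
Scan path per layer = 8150 / 0.24, so 33958.3 mm.
Per-layer scan time = 33958.3 / 1110 = 30.5931 s.
Per-layer time = 30.5931 + 17 = 47.5931 s.
1757 layers × 47.5931 s/layer = 83621.0767 s, i.e. 23.23 hours.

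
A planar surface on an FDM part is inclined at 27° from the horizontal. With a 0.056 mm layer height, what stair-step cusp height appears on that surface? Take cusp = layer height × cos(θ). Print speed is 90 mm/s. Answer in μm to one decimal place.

49.9 μm

h_c = t·cos θ = 0.056 × 0.8910 = 0.049896 mm (49.9 μm).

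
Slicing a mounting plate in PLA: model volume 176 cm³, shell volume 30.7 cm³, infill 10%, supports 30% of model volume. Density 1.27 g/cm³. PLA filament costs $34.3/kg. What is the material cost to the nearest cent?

Volume inside the shell: 176 − 30.7 → 145.3 cm³.
Infill deposited = 0.10 × 145.3 = 14.53 cm³.
Support = 0.30 × 176 = 52.8 cm³.
Total printed volume = 30.7 + 14.53 + 52.8 = 98.03 cm³.
Mass: 98.03 × 1.27 → 124.4981 g.
Cost = 124.4981 g / 1000 × $34.3/kg = $4.27.

$4.27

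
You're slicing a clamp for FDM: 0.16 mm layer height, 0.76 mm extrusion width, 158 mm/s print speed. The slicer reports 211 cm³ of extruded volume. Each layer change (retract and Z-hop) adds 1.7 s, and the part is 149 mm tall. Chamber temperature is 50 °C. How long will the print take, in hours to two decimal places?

Line area = 0.16 × 0.76, so 0.1216 mm².
Path length: 211000 mm³ / 0.1216 mm² → 1735197.4 mm.
Extrusion time = 1735197.4 / 158 = 10982.3 s.
Layers = ⌈149/0.16⌉ = 932.
Non-print overhead: 932 × 1.7 → 1584.4 s.
Altogether 10982.3 + 1584.4 = 12566.7 s, i.e. 3.49 hours.

3.49 hours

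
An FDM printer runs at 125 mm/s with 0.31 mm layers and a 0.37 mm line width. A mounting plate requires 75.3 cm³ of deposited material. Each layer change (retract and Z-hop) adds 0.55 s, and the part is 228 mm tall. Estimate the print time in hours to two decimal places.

1.57 hours

Line area = 0.31 × 0.37 = 0.1147 mm².
Total extruded path = 75300/0.1147 = 656495.2 mm.
Print-move time = 656495.2 / 125, so 5252 s.
Layer count = ceil(228 / 0.31) = 736.
Non-print overhead = 736 × 0.55 = 404.8 s.
Total = 5252 + 404.8 = 5656.8 s = 1.57 hours.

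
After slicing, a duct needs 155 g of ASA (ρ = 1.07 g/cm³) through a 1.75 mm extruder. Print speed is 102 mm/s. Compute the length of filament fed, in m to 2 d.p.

Extruded volume: 155/1.07 = 144.8598 cm³ (144859.8 mm³).
A = π r² = π × 0.875² = 2.4053 mm².
Length = 144859.8 / 2.4053 = 60225.25 mm = 60.23 m.

60.23 m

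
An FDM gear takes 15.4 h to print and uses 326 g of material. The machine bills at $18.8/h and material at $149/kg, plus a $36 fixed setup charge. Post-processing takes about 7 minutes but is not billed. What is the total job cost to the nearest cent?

$374.09

Machine cost: 18.8 × 15.4 → $289.52.
Material charge = 149 × 326/1000 = $48.574.
Adding setup: 289.52 + 48.574 + 36 → 374.094 ≈ $374.09.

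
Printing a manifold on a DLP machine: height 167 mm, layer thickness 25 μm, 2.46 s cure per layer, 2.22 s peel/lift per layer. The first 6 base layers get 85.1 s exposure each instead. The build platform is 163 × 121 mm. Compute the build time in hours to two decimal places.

Number of layers: 167 / 0.025 → 6680 (rounded up).
Base layers = 6 × (85.1 + 2.22), so 523.92 s.
Remaining layers = 6674 × (2.46 + 2.22), so 31234.32 s.
Sum: 523.92 + 31234.32 = 31758.24 s → 8.82 hours.

8.82 hours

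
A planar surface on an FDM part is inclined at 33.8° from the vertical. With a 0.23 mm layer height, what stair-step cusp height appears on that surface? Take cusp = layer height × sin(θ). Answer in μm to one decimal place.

sin(33.8°) = 0.5563, so cusp = 0.23 × 0.5563 = 0.127949 mm → 127.9 μm.

127.9 μm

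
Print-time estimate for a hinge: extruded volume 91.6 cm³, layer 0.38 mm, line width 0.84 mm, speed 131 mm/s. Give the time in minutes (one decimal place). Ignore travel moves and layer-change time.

Line area: 0.38 × 0.84 → 0.3192 mm².
Total extruded path = 91600/0.3192 = 286967.4 mm.
Print-move time = 286967.4 / 131 = 2190.6 s.
2190.6 s = 36.5 minutes.

36.5 minutes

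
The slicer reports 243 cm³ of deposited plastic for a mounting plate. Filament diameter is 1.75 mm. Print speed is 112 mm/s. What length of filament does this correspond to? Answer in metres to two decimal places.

101.03 m

Cross-section of 1.75 mm filament: π·(1.75/2)² = 2.4053 mm².
Length = 243 cm³ / 2.4053 mm² = 243000 / 2.4053 = 101026.9 mm = 101.03 m.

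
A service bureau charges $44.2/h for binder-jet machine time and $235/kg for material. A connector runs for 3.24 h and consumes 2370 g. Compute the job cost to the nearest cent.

Machine-time cost = 44.2 × 3.24 = $143.208.
Feedstock cost = 235 × 2370/1000, so $556.95.
Job cost: 143.208 + 556.95 = 700.158 ≈ $700.16.

$700.16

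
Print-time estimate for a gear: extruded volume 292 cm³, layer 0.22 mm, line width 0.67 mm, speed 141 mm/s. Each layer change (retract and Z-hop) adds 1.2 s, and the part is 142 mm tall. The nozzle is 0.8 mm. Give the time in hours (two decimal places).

Line area = 0.22 × 0.67, so 0.1474 mm².
Toolpath length = 292 cm³ / 0.1474 mm² = 292000 / 0.1474 = 1981004.1 mm.
Extrusion time: 1981004.1 / 141 → 14049.7 s.
Number of layers: 142 / 0.22 → 646 (rounded up).
Non-print overhead: 646 × 1.2 → 775.2 s.
Total = 14049.7 + 775.2 = 14824.9 s = 4.12 hours.

4.12 hours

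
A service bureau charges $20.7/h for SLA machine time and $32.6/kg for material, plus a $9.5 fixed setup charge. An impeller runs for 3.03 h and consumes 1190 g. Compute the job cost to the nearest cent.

Machine-time cost: 20.7 × 3.03 → $62.721.
Material charge = 32.6 × 1190/1000 = $38.794.
Adding setup: 62.721 + 38.794 + 9.5 → 111.015 ≈ $111.02.

$111.02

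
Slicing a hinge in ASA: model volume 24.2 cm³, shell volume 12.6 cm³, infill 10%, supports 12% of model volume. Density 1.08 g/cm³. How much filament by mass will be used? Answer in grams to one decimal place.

Volume inside the shell: 24.2 − 12.6 → 11.6 cm³.
Infill deposited = 0.10 × 11.6 = 1.16 cm³.
Support = 0.12 × 24.2 = 2.904 cm³.
Total printed volume: 12.6 + 1.16 + 2.904 → 16.664 cm³.
Mass: 16.664 × 1.08 → 17.99712 g.

18.0 g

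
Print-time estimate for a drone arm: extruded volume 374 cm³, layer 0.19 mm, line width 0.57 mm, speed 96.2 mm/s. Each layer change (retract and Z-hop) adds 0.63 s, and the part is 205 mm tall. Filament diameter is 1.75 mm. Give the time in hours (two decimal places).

10.16 hours

Extrusion cross-section = 0.19 × 0.57, so 0.1083 mm².
Toolpath length = 374 cm³ / 0.1083 mm² = 374000 / 0.1083 = 3453370.3 mm.
Extrusion time = 3453370.3 / 96.2, so 35897.8 s.
Layer count = ceil(205 / 0.19) = 1079.
Non-print overhead = 1079 × 0.63, so 679.77 s.
Total = 35897.8 + 679.77 = 36577.57 s = 10.16 hours.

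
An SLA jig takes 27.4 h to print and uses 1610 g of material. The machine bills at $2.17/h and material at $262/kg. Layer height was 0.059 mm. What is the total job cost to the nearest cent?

Machine-time cost = 2.17 × 27.4, so $59.458.
Material charge: 262 × 1610/1000 → $421.82.
Job cost: 59.458 + 421.82 = 481.278 ≈ $481.28.

$481.28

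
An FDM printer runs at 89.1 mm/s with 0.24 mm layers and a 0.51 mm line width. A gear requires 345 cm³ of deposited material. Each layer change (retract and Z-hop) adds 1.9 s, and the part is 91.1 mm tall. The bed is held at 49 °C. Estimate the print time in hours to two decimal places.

8.99 hours

Extrusion cross-section: 0.24 × 0.51 → 0.1224 mm².
Toolpath length = 345 cm³ / 0.1224 mm² = 345000 / 0.1224 = 2818627.5 mm.
Time extruding = 2818627.5 / 89.1, so 31634.4 s.
Layers = ⌈91.1/0.24⌉ = 380.
Z-hop total: 380 × 1.9 → 722 s.
Total = 31634.4 + 722 = 32356.4 s = 8.99 hours.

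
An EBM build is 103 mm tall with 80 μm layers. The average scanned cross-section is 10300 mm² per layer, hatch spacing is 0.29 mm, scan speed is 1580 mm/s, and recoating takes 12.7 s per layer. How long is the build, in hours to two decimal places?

Layers = ⌈103/0.08⌉ = 1288.
Per-layer scan distance: 10300 / 0.29 → 35517.2 mm.
Per-layer scan time: 35517.2 / 1580 → 22.4792 s.
Time per layer = 22.4792 + 12.7, so 35.1792 s.
1288 layers × 35.1792 s/layer = 45310.8096 s, i.e. 12.59 hours.

12.59 hours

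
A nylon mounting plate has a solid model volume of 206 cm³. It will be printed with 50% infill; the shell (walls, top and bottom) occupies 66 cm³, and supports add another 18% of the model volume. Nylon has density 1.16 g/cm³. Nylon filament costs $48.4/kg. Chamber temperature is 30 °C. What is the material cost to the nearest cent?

$9.72

Volume inside the shell = 206 − 66 = 140 cm³.
Infill volume = 0.50 × 140 = 70 cm³.
Support: 0.18 × 206 → 37.08 cm³.
Total printed volume = 66 + 70 + 37.08, so 173.08 cm³.
Mass: 173.08 × 1.16 → 200.7728 g.
At $48.4/kg: 200.7728/1000 × 48.4 = $9.72.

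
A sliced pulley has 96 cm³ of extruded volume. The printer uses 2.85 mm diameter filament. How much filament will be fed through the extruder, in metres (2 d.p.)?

Cross-section of 2.85 mm filament: π·(2.85/2)² = 6.3794 mm².
Length = 96 cm³ / 6.3794 mm² = 96000 / 6.3794 = 15048.44 mm = 15.05 m.

15.05 m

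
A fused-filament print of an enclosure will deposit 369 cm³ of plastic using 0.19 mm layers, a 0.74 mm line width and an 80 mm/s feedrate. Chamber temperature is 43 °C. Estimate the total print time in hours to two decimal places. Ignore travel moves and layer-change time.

9.11 hours

Bead cross-section = 0.19 × 0.74, so 0.1406 mm².
Path length: 369000 mm³ / 0.1406 mm² → 2624466.6 mm.
Time extruding = 2624466.6 / 80 = 32805.8 s.
Converting: 32805.8 s = 9.11 hours.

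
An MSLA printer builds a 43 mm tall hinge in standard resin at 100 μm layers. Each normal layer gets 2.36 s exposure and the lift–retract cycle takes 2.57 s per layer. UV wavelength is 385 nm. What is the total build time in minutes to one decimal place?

35.3 minutes

Layer count = ceil(43 / 0.1) = 430.
Each layer takes: 2.36 + 2.57 → 4.93 s.
Build time: 430 × 4.93 s = 2119.9 s, i.e. 35.3 minutes.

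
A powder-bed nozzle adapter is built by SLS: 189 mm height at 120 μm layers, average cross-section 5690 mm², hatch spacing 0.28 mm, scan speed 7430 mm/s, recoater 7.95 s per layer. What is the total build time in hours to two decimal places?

4.67 hours

Layers = ⌈189/0.12⌉ = 1575.
Hatch length per layer: 5690 / 0.28 → 20321.4 mm.
Per-layer scan time: 20321.4 / 7430 → 2.735 s.
Time per layer = 2.735 + 7.95 = 10.685 s.
Build time = 1575 × 10.685 = 16828.875 s = 4.67 hours.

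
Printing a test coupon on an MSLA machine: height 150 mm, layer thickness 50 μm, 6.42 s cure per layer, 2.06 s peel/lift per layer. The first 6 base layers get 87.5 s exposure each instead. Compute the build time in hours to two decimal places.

Number of layers: 150 / 0.05 → 3000 (rounded up).
Bottom layers = 6 × (87.5 + 2.06), so 537.36 s.
Normal layers = 2994 × (6.42 + 2.06) = 25389.12 s.
Sum: 537.36 + 25389.12 = 25926.48 s → 7.20 hours.

7.20 hours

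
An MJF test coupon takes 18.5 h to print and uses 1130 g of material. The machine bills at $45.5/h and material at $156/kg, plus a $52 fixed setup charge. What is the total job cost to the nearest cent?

$1070.03

Time charge: 45.5 × 18.5 → $841.75.
Feedstock cost: 156 × 1130/1000 → $176.28.
Total = 841.75 + 176.28 + 52 = $1070.03.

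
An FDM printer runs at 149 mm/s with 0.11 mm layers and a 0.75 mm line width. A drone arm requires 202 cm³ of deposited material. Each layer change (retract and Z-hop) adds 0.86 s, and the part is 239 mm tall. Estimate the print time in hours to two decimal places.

5.08 hours

Bead cross-section = 0.11 × 0.75, so 0.0825 mm².
Total extruded path = 202000/0.0825 = 2448484.8 mm.
Print-move time = 2448484.8 / 149 = 16432.8 s.
Layers = ⌈239/0.11⌉ = 2173.
Non-print overhead = 2173 × 0.86, so 1868.78 s.
Total = 16432.8 + 1868.78 = 18301.58 s = 5.08 hours.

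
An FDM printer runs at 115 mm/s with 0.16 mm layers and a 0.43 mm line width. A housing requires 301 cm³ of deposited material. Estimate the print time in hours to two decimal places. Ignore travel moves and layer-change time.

10.57 hours

Bead cross-section = 0.16 × 0.43 = 0.0688 mm².
Total extruded path = 301000/0.0688 = 4375000 mm.
Print-move time = 4375000 / 115 = 38043.5 s.
That's 38043.5 s → 10.57 hours.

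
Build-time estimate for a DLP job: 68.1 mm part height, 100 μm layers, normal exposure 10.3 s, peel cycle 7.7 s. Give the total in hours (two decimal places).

Layers = ⌈68.1/0.1⌉ = 681.
Cycle time = 10.3 + 7.7 = 18 s.
Total = 681 × 18 = 12258 s = 3.41 hours.

3.41 hours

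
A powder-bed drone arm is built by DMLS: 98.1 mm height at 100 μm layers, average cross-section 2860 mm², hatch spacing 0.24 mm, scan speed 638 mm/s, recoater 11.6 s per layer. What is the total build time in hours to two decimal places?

Layers = ⌈98.1/0.1⌉ = 981.
Scan path per layer: 2860 / 0.24 → 11916.7 mm.
Per-layer scan time = 11916.7 / 638 = 18.6782 s.
Time per layer: 18.6782 + 11.6 → 30.2782 s.
Build time = 981 × 30.2782 = 29702.9142 s = 8.25 hours.

8.25 hours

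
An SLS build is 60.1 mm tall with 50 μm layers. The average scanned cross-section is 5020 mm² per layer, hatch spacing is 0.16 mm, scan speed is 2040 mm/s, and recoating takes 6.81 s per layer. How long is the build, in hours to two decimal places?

Number of layers: 60.1 / 0.05 → 1202 (rounded up).
Per-layer scan distance = 5020 / 0.16 = 31375 mm.
Laser time per layer = 31375 / 2040 = 15.3799 s.
Per-layer time = 15.3799 + 6.81 = 22.1899 s.
Total: 1202 × 22.1899 s = 26672.2598 s → 7.41 hours.

7.41 hours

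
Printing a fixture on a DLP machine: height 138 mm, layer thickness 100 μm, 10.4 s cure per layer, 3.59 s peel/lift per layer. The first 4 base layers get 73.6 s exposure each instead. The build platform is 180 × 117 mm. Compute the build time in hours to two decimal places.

5.43 hours

Layers = ⌈138/0.1⌉ = 1380.
Burn-in layers: 4 × (73.6 + 3.59) → 308.76 s.
Remaining layers = 1376 × (10.4 + 3.59), so 19250.24 s.
Sum: 308.76 + 19250.24 = 19559 s → 5.43 hours.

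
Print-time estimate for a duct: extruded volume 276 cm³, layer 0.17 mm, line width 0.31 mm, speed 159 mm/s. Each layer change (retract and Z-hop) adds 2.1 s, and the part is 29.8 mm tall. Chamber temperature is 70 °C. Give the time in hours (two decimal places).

9.25 hours

Line area: 0.17 × 0.31 → 0.0527 mm².
Toolpath length = 276 cm³ / 0.0527 mm² = 276000 / 0.0527 = 5237191.7 mm.
Print-move time = 5237191.7 / 159, so 32938.3 s.
Layer count = ceil(29.8 / 0.17) = 176.
Z-hop total: 176 × 2.1 → 369.6 s.
Total = 32938.3 + 369.6 = 33307.9 s = 9.25 hours.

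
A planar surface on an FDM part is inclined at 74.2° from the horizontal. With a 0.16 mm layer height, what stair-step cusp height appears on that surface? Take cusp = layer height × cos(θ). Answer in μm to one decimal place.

43.6 μm

cos(74.2°) = 0.2723, so cusp = 0.16 × 0.2723 = 0.043568 mm → 43.6 μm.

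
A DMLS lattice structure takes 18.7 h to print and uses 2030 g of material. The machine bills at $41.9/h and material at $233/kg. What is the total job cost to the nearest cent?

$1256.52

Time charge = 41.9 × 18.7 = $783.53.
Material charge = 233 × 2030/1000 = $472.99.
Total = 783.53 + 472.99 = $1256.52.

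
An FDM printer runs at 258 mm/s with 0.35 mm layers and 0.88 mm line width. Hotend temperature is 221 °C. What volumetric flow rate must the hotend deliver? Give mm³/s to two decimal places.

79.46

Bead cross-section: 0.35 × 0.88 → 0.308 mm².
Q = v·A = 258 × 0.308 = 79.46 mm³/s.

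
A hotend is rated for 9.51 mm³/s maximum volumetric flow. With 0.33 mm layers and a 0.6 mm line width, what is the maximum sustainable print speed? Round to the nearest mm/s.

48 mm/s

Extrusion cross-section = 0.33 × 0.6, so 0.198 mm².
v_max = Q/A = 9.51/0.198 = 48.03 mm/s → 48 mm/s.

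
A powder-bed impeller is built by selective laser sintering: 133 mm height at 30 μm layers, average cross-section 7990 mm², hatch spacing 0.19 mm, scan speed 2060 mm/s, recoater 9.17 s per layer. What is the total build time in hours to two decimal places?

Layers = ⌈133/0.03⌉ = 4434.
Hatch length per layer = 7990 / 0.19 = 42052.6 mm.
Laser time per layer = 42052.6 / 2060, so 20.4139 s.
Layer cycle = 20.4139 + 9.17, so 29.5839 s.
Total: 4434 × 29.5839 s = 131175.0126 s → 36.44 hours.

36.44 hours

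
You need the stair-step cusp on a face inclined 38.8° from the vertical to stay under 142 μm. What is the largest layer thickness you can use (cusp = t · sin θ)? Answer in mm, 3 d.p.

0.227 mm

t = h_c / sin θ = 0.142 / 0.6266 = 0.227 mm.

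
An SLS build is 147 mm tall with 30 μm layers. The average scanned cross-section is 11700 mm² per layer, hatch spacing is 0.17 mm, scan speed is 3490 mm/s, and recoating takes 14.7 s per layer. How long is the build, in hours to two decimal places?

46.85 hours

Number of layers: 147 / 0.03 → 4900 (rounded up).
Scan path per layer = 11700 / 0.17, so 68823.5 mm.
Laser time per layer = 68823.5 / 3490, so 19.7202 s.
Layer cycle = 19.7202 + 14.7 = 34.4202 s.
4900 layers × 34.4202 s/layer = 168658.98 s, i.e. 46.85 hours.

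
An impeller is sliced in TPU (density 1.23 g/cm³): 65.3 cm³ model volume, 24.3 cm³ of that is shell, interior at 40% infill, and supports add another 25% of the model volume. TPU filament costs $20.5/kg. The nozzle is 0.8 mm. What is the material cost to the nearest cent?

$1.44

Volume inside the shell = 65.3 − 24.3, so 41 cm³.
Infill deposited = 0.40 × 41 = 16.4 cm³.
Support: 0.25 × 65.3 → 16.325 cm³.
Total extruded: 24.3 + 16.4 + 16.325 → 57.025 cm³.
Mass = 57.025 × 1.23 = 70.14075 g.
Cost = 70.14075 g / 1000 × $20.5/kg = $1.44.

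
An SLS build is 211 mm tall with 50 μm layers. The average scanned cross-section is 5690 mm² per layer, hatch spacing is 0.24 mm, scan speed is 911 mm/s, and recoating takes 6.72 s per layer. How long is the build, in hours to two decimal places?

38.38 hours

Layer count = ceil(211 / 0.05) = 4220.
Scan path per layer = 5690 / 0.24, so 23708.3 mm.
Scan time per layer = 23708.3 / 911, so 26.0245 s.
Per-layer time: 26.0245 + 6.72 → 32.7445 s.
Build time = 4220 × 32.7445 = 138181.79 s = 38.38 hours.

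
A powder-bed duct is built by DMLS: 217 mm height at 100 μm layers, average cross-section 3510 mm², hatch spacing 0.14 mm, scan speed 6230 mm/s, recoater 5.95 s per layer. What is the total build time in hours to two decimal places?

Layer count = ceil(217 / 0.1) = 2170.
Per-layer scan distance = 3510 / 0.14, so 25071.4 mm.
Per-layer scan time: 25071.4 / 6230 → 4.0243 s.
Layer cycle = 4.0243 + 5.95, so 9.9743 s.
2170 layers × 9.9743 s/layer = 21644.231 s, i.e. 6.01 hours.

6.01 hours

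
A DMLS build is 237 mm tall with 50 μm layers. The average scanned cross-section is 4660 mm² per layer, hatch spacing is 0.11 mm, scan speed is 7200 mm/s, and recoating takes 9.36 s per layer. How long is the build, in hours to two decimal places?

Number of layers: 237 / 0.05 → 4740 (rounded up).
Scan path per layer: 4660 / 0.11 → 42363.6 mm.
Per-layer scan time = 42363.6 / 7200 = 5.8838 s.
Time per layer = 5.8838 + 9.36 = 15.2438 s.
4740 layers × 15.2438 s/layer = 72255.612 s, i.e. 20.07 hours.

20.07 hours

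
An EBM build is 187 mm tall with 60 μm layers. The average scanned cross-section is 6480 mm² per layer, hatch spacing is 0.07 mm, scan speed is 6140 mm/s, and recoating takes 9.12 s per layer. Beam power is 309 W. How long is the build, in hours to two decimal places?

Layers = ⌈187/0.06⌉ = 3117.
Hatch length per layer: 6480 / 0.07 → 92571.4 mm.
Beam time per layer = 92571.4 / 6140, so 15.0768 s.
Per-layer time: 15.0768 + 9.12 → 24.1968 s.
Total: 3117 × 24.1968 s = 75421.4256 s → 20.95 hours.

20.95 hours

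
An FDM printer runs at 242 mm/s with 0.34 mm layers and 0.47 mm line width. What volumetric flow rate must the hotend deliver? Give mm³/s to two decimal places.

38.67

Extrusion cross-section = 0.34 × 0.47 = 0.1598 mm².
Q = v·A = 242 × 0.1598 = 38.67 mm³/s.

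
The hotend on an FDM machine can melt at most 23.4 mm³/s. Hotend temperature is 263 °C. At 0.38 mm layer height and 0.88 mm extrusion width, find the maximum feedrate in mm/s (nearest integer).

Bead cross-section = 0.38 × 0.88, so 0.3344 mm².
Max speed = 23.4 / 0.3344 = 69.98 ≈ 70 mm/s.

70 mm/s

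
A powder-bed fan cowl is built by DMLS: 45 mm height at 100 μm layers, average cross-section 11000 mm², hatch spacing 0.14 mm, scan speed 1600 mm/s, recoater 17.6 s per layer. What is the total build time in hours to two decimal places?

8.34 hours

Layer count = ceil(45 / 0.1) = 450.
Scan path per layer: 11000 / 0.14 → 78571.4 mm.
Per-layer scan time = 78571.4 / 1600 = 49.1071 s.
Time per layer = 49.1071 + 17.6 = 66.7071 s.
Total: 450 × 66.7071 s = 30018.195 s → 8.34 hours.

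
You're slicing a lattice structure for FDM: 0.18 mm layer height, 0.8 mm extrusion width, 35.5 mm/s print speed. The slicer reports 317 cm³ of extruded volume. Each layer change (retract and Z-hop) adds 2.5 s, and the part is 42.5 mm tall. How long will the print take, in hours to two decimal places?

17.39 hours

Bead cross-section = 0.18 × 0.8 = 0.144 mm².
Total extruded path = 317000/0.144 = 2201388.9 mm.
Time extruding: 2201388.9 / 35.5 → 62011 s.
Number of layers: 42.5 / 0.18 → 237 (rounded up).
Non-print overhead = 237 × 2.5 = 592.5 s.
Altogether 62011 + 592.5 = 62603.5 s, i.e. 17.39 hours.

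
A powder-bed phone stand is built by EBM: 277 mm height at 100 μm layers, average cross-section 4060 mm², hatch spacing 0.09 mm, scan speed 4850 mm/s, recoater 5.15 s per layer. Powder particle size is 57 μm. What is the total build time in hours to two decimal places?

Layers = ⌈277/0.1⌉ = 2770.
Per-layer scan distance = 4060 / 0.09 = 45111.1 mm.
Per-layer scan time: 45111.1 / 4850 → 9.3013 s.
Time per layer = 9.3013 + 5.15, so 14.4513 s.
Build time = 2770 × 14.4513 = 40030.101 s = 11.12 hours.

11.12 hours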